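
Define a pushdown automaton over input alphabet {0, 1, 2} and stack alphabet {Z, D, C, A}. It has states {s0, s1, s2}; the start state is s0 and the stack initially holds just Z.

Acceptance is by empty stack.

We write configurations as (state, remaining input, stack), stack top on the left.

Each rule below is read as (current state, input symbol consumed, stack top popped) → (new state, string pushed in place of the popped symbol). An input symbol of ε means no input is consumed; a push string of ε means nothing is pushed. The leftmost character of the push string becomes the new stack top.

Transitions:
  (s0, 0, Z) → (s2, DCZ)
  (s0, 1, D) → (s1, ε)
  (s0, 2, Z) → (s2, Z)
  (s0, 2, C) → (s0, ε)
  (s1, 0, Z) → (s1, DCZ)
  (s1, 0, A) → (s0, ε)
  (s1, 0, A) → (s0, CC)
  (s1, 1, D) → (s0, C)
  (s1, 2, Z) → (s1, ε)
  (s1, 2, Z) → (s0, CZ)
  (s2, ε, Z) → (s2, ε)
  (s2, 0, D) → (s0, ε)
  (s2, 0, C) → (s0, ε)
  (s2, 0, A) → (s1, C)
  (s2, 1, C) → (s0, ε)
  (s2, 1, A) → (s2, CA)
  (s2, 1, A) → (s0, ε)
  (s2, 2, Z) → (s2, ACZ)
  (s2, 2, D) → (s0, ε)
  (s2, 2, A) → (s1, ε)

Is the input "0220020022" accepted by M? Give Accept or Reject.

One accepting computation: (s0, 0220020022, Z) ⊢ (s2, 220020022, DCZ) ⊢ (s0, 20020022, CZ) ⊢ (s0, 0020022, Z) ⊢ (s2, 020022, DCZ) ⊢ (s0, 20022, CZ) ⊢ (s0, 0022, Z) ⊢ (s2, 022, DCZ) ⊢ (s0, 22, CZ) ⊢ (s0, 2, Z) ⊢ (s2, ε, Z) ⊢ (s2, ε, ε)
All input consumed and the stack is empty.

Accept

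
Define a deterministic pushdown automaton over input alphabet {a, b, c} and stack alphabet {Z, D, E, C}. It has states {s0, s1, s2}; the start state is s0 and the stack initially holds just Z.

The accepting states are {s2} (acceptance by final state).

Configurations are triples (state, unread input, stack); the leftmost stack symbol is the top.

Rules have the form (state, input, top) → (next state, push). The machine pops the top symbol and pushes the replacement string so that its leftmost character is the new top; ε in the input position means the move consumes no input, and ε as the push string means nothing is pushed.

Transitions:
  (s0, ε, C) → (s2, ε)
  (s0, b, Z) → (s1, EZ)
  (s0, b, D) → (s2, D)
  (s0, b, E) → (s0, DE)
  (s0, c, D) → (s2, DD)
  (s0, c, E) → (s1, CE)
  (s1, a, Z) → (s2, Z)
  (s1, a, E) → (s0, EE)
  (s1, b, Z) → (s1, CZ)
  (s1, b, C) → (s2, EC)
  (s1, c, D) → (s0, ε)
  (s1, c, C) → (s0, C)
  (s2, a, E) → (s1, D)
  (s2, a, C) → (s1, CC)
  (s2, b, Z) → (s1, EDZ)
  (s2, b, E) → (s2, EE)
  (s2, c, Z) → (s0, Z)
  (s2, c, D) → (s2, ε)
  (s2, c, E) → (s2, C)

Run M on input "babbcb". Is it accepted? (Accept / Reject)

Accept

(s0, babbcb, Z)
  read b, top Z: go to s1, push EZ → (s1, abbcb, EZ)
  read a, top E: go to s0, push EE → (s0, bbcb, EEZ)
  read b, top E: go to s0, push DE → (s0, bcb, DEEZ)
  read b, top D: go to s2, push D → (s2, cb, DEEZ)
  read c, top D: go to s2, push ε → (s2, b, EEZ)
  read b, top E: go to s2, push EE → (s2, ε, EEEZ)
All input consumed; state s2 ∈ F.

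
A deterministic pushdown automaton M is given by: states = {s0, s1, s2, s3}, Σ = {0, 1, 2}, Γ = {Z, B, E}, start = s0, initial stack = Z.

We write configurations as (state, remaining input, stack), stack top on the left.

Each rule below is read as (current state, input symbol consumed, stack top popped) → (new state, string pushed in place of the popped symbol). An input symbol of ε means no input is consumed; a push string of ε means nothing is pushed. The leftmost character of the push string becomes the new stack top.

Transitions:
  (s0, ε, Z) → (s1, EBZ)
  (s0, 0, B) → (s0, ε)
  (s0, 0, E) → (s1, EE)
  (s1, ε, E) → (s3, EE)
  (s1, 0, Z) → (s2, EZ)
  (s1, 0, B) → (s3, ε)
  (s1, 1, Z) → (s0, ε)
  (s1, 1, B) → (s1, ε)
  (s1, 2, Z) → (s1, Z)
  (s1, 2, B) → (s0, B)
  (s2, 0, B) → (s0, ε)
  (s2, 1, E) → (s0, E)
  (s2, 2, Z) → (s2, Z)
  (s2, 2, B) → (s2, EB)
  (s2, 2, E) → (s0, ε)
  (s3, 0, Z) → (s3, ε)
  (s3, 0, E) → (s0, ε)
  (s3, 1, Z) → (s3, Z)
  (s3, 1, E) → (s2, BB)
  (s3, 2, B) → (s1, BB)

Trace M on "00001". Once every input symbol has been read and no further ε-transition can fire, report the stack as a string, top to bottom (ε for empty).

BBEEEBZ

(s0, 00001, Z)
  ε-move, top Z: go to s1, push EBZ → (s1, 00001, EBZ)
  ε-move, top E: go to s3, push EE → (s3, 00001, EEBZ)
  read 0, top E: go to s0, push ε → (s0, 0001, EBZ)
  read 0, top E: go to s1, push EE → (s1, 001, EEBZ)
  ε-move, top E: go to s3, push EE → (s3, 001, EEEBZ)
  read 0, top E: go to s0, push ε → (s0, 01, EEBZ)
  read 0, top E: go to s1, push EE → (s1, 1, EEEBZ)
  ε-move, top E: go to s3, push EE → (s3, 1, EEEEBZ)
  read 1, top E: go to s2, push BB → (s2, ε, BBEEEBZ)
All input consumed in state s2 with stack BBEEEBZ.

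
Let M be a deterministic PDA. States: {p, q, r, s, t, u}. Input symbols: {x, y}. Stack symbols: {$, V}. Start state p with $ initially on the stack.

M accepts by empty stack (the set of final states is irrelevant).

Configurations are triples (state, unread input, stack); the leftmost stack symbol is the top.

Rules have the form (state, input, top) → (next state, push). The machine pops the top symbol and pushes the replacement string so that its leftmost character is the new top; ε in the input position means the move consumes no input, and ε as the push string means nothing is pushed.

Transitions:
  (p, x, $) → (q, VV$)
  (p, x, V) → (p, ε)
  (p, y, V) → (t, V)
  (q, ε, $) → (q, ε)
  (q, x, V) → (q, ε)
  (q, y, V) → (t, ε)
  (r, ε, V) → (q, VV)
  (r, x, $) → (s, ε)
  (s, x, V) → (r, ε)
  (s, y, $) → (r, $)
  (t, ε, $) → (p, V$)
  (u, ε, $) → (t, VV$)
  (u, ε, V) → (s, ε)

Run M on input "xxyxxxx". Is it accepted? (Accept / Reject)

Accept

(p, xxyxxxx, $)
  read x, top $: go to q, push VV$ → (q, xyxxxx, VV$)
  read x, top V: go to q, push ε → (q, yxxxx, V$)
  read y, top V: go to t, push ε → (t, xxxx, $)
  ε-move, top $: go to p, push V$ → (p, xxxx, V$)
  read x, top V: go to p, push ε → (p, xxx, $)
  read x, top $: go to q, push VV$ → (q, xx, VV$)
  read x, top V: go to q, push ε → (q, x, V$)
  read x, top V: go to q, push ε → (q, ε, $)
  ε-move, top $: go to q, push ε → (q, ε, ε)
All input consumed and the stack is empty.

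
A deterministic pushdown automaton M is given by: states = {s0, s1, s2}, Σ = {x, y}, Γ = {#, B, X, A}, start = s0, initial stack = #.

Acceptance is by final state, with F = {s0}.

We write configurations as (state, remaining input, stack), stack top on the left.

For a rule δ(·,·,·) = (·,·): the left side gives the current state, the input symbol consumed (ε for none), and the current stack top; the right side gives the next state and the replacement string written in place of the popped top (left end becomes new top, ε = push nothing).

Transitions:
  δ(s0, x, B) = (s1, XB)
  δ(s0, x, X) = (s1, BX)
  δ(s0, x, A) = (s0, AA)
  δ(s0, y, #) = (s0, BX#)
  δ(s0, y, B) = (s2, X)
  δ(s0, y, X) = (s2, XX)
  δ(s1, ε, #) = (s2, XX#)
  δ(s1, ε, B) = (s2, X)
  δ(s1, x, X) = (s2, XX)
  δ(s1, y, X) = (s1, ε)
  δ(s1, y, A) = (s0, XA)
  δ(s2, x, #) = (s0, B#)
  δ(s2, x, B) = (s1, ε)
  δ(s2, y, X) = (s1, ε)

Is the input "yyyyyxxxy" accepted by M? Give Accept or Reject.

(s0, yyyyyxxxy, #)
  read y, top #: go to s0, push BX# → (s0, yyyyxxxy, BX#)
  read y, top B: go to s2, push X → (s2, yyyxxxy, XX#)
  read y, top X: go to s1, push ε → (s1, yyxxxy, X#)
  read y, top X: go to s1, push ε → (s1, yxxxy, #)
  ε-move, top #: go to s2, push XX# → (s2, yxxxy, XX#)
  read y, top X: go to s1, push ε → (s1, xxxy, X#)
  read x, top X: go to s2, push XX → (s2, xxy, XX#)
No transition applies at (s2, xxy, XX#); input not fully consumed.

Reject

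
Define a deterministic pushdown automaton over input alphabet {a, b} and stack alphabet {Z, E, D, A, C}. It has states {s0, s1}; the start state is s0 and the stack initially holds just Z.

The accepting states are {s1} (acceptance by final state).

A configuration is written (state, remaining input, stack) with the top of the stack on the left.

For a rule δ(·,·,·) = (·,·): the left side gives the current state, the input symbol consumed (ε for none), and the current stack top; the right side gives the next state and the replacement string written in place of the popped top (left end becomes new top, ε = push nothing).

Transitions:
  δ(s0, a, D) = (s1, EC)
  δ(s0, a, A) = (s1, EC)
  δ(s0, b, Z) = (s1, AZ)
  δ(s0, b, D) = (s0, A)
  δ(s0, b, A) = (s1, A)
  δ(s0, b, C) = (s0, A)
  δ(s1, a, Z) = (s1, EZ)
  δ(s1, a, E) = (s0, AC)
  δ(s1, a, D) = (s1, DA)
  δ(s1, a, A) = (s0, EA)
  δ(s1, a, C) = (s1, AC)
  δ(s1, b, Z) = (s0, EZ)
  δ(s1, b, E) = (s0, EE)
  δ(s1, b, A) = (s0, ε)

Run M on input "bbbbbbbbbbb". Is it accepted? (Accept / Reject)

Accept

(s0, bbbbbbbbbbb, Z)
  read b, top Z: go to s1, push AZ → (s1, bbbbbbbbbb, AZ)
  read b, top A: go to s0, push ε → (s0, bbbbbbbbb, Z)
  read b, top Z: go to s1, push AZ → (s1, bbbbbbbb, AZ)
  read b, top A: go to s0, push ε → (s0, bbbbbbb, Z)
  read b, top Z: go to s1, push AZ → (s1, bbbbbb, AZ)
  read b, top A: go to s0, push ε → (s0, bbbbb, Z)
  read b, top Z: go to s1, push AZ → (s1, bbbb, AZ)
  read b, top A: go to s0, push ε → (s0, bbb, Z)
  read b, top Z: go to s1, push AZ → (s1, bb, AZ)
  read b, top A: go to s0, push ε → (s0, b, Z)
  read b, top Z: go to s1, push AZ → (s1, ε, AZ)
All input consumed; state s1 ∈ F.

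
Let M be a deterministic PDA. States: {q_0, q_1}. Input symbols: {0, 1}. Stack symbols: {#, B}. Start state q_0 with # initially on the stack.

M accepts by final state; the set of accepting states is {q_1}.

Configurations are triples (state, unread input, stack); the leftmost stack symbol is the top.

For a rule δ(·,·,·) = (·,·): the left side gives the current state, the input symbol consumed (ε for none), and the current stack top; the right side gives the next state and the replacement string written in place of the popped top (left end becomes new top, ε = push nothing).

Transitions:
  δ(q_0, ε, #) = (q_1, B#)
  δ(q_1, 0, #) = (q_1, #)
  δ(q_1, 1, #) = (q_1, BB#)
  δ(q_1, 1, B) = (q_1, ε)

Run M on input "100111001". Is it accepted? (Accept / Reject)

(q_0, 100111001, #) ⊢ (q_1, 100111001, B#) ⊢ (q_1, 00111001, #) ⊢ (q_1, 0111001, #) ⊢ (q_1, 111001, #) ⊢ (q_1, 11001, BB#) ⊢ (q_1, 1001, B#) ⊢ (q_1, 001, #) ⊢ (q_1, 01, #) ⊢ (q_1, 1, #) ⊢ (q_1, ε, BB#)
All input consumed; state q_1 ∈ F.

Accept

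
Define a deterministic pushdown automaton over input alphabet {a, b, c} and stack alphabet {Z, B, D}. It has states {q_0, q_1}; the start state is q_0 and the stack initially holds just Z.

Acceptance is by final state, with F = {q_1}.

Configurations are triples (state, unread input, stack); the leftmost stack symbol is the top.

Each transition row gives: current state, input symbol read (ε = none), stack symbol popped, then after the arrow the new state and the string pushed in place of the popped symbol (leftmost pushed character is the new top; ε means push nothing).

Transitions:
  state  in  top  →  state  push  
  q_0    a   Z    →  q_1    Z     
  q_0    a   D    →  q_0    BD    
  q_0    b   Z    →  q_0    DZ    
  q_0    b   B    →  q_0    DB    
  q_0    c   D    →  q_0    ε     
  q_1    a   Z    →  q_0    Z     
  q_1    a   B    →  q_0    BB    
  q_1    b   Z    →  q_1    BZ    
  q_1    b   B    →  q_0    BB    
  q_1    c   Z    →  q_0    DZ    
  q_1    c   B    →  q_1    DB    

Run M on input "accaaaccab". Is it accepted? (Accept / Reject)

(q_0, accaaaccab, Z)
  read a, top Z: go to q_1, push Z → (q_1, ccaaaccab, Z)
  read c, top Z: go to q_0, push DZ → (q_0, caaaccab, DZ)
  read c, top D: go to q_0, push ε → (q_0, aaaccab, Z)
  read a, top Z: go to q_1, push Z → (q_1, aaccab, Z)
  read a, top Z: go to q_0, push Z → (q_0, accab, Z)
  read a, top Z: go to q_1, push Z → (q_1, ccab, Z)
  read c, top Z: go to q_0, push DZ → (q_0, cab, DZ)
  read c, top D: go to q_0, push ε → (q_0, ab, Z)
  read a, top Z: go to q_1, push Z → (q_1, b, Z)
  read b, top Z: go to q_1, push BZ → (q_1, ε, BZ)
All input consumed; state q_1 ∈ F.

Accept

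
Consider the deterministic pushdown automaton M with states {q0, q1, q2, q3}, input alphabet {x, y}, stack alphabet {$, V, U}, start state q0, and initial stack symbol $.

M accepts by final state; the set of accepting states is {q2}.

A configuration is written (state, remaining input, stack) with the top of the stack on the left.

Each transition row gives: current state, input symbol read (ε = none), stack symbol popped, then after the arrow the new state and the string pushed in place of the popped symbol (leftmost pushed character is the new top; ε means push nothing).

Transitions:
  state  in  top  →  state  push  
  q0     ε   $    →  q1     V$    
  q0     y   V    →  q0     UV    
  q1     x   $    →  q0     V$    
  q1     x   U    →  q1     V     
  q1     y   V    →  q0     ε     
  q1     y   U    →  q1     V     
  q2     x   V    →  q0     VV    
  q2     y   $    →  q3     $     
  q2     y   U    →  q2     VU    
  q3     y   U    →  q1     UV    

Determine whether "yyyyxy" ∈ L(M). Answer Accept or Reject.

(q0, yyyyxy, $)
  ε-move, top $: go to q1, push V$ → (q1, yyyyxy, V$)
  read y, top V: go to q0, push ε → (q0, yyyxy, $)
  ε-move, top $: go to q1, push V$ → (q1, yyyxy, V$)
  read y, top V: go to q0, push ε → (q0, yyxy, $)
  ε-move, top $: go to q1, push V$ → (q1, yyxy, V$)
  read y, top V: go to q0, push ε → (q0, yxy, $)
  ε-move, top $: go to q1, push V$ → (q1, yxy, V$)
  read y, top V: go to q0, push ε → (q0, xy, $)
  ε-move, top $: go to q1, push V$ → (q1, xy, V$)
No transition applies at (q1, xy, V$); input not fully consumed.

Reject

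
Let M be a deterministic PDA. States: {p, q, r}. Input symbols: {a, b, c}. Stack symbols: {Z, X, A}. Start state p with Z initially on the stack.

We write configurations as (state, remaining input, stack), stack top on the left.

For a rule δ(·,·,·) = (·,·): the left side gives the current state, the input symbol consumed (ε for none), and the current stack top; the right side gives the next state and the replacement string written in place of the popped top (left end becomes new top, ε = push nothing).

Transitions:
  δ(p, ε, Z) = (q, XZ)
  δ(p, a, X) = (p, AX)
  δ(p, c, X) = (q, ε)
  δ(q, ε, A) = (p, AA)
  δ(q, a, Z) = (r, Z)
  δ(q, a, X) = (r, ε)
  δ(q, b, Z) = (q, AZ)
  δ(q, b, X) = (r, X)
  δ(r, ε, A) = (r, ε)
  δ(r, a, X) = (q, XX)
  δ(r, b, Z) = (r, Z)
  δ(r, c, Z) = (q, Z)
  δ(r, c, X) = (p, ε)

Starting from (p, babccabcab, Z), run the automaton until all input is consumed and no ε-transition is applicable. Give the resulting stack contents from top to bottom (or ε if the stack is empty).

Z

(p, babccabcab, Z) ⊢ (q, babccabcab, XZ) ⊢ (r, abccabcab, XZ) ⊢ (q, bccabcab, XXZ) ⊢ (r, ccabcab, XXZ) ⊢ (p, cabcab, XZ) ⊢ (q, abcab, Z) ⊢ (r, bcab, Z) ⊢ (r, cab, Z) ⊢ (q, ab, Z) ⊢ (r, b, Z) ⊢ (r, ε, Z)
All input consumed in state r with stack Z.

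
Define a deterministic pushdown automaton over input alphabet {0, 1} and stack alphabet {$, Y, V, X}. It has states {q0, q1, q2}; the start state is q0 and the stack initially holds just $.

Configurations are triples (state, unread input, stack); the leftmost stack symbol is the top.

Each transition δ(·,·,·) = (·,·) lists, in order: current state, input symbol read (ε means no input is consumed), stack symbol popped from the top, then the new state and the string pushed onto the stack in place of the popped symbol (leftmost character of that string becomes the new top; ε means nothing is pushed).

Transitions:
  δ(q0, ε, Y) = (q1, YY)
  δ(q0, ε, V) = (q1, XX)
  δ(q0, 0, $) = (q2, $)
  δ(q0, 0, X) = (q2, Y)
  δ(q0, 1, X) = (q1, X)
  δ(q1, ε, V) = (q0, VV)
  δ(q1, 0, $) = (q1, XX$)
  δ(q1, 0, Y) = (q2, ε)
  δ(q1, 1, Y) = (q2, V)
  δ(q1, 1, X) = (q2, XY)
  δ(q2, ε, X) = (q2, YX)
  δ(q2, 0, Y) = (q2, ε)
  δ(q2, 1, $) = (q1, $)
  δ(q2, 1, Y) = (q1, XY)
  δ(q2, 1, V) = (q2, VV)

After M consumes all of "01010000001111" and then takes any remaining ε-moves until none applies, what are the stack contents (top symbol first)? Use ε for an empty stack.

(q0, 01010000001111, $) ⊢ (q2, 1010000001111, $) ⊢ (q1, 010000001111, $) ⊢ (q1, 10000001111, XX$) ⊢ (q2, 0000001111, XYX$) ⊢ (q2, 0000001111, YXYX$) ⊢ (q2, 000001111, XYX$) ⊢ (q2, 000001111, YXYX$) ⊢ (q2, 00001111, XYX$) ⊢ (q2, 00001111, YXYX$) ⊢ (q2, 0001111, XYX$) ⊢ (q2, 0001111, YXYX$) ⊢ (q2, 001111, XYX$) ⊢ (q2, 001111, YXYX$) ⊢ (q2, 01111, XYX$) ⊢ (q2, 01111, YXYX$) ⊢ (q2, 1111, XYX$) ⊢ (q2, 1111, YXYX$) ⊢ (q1, 111, XYXYX$) ⊢ (q2, 11, XYYXYX$) ⊢ (q2, 11, YXYYXYX$) ⊢ (q1, 1, XYXYYXYX$) ⊢ (q2, ε, XYYXYYXYX$) ⊢ (q2, ε, YXYYXYYXYX$)
All input consumed in state q2 with stack YXYYXYYXYX$.

YXYYXYYXYX$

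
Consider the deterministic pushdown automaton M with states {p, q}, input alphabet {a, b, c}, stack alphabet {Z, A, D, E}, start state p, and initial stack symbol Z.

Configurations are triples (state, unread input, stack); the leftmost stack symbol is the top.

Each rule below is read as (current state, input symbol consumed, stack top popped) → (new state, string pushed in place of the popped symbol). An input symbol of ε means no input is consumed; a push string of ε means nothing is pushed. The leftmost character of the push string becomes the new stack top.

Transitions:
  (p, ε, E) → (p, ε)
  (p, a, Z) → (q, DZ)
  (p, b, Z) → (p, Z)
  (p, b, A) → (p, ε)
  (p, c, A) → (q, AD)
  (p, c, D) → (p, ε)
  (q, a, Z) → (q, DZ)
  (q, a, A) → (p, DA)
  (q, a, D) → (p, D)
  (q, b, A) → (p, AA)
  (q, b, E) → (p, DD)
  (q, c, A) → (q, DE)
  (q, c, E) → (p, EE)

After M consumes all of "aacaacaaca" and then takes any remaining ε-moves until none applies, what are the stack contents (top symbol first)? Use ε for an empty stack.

DZ

(p, aacaacaaca, Z) ⊢ (q, acaacaaca, DZ) ⊢ (p, caacaaca, DZ) ⊢ (p, aacaaca, Z) ⊢ (q, acaaca, DZ) ⊢ (p, caaca, DZ) ⊢ (p, aaca, Z) ⊢ (q, aca, DZ) ⊢ (p, ca, DZ) ⊢ (p, a, Z) ⊢ (q, ε, DZ)
All input consumed in state q with stack DZ.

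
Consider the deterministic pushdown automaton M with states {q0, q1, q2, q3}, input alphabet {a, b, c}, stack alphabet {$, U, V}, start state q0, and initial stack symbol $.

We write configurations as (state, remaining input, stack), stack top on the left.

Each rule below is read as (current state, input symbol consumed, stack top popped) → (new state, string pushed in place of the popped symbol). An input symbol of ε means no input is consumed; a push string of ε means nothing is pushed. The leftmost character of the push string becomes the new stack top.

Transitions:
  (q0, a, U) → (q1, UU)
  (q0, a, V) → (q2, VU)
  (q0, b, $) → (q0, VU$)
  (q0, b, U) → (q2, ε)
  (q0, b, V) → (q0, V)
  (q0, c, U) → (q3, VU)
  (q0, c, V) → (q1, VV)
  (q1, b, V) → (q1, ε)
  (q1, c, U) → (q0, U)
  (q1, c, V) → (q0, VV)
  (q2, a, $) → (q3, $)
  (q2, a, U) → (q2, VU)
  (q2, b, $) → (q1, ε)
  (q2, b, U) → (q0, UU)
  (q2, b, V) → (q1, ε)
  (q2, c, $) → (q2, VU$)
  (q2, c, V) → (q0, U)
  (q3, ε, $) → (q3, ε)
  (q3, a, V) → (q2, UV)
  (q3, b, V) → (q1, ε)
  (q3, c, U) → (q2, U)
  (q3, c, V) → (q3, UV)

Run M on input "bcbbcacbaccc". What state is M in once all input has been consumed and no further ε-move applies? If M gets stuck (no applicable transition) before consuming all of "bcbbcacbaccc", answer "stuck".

(q0, bcbbcacbaccc, $)
  read b, top $: go to q0, push VU$ → (q0, cbbcacbaccc, VU$)
  read c, top V: go to q1, push VV → (q1, bbcacbaccc, VVU$)
  read b, top V: go to q1, push ε → (q1, bcacbaccc, VU$)
  read b, top V: go to q1, push ε → (q1, cacbaccc, U$)
  read c, top U: go to q0, push U → (q0, acbaccc, U$)
  read a, top U: go to q1, push UU → (q1, cbaccc, UU$)
  read c, top U: go to q0, push U → (q0, baccc, UU$)
  read b, top U: go to q2, push ε → (q2, accc, U$)
  read a, top U: go to q2, push VU → (q2, ccc, VU$)
  read c, top V: go to q0, push U → (q0, cc, UU$)
  read c, top U: go to q3, push VU → (q3, c, VUU$)
  read c, top V: go to q3, push UV → (q3, ε, UVUU$)
All input consumed; M is in state q3.

q3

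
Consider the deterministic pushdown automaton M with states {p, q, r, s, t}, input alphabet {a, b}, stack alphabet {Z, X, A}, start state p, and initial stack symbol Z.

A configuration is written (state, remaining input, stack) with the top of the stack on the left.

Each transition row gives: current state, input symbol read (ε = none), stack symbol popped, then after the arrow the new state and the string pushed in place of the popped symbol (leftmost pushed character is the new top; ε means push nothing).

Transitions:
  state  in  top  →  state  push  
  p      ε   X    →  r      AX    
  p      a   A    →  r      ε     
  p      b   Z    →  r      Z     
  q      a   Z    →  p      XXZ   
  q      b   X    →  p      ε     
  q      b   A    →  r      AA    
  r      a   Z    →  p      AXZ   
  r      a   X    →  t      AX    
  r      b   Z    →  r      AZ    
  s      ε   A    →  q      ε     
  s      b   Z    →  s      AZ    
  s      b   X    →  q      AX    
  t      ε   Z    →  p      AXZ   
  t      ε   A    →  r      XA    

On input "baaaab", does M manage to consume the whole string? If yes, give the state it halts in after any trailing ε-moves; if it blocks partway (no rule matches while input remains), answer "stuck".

stuck

(p, baaaab, Z) ⊢ (r, aaaab, Z) ⊢ (p, aaab, AXZ) ⊢ (r, aab, XZ) ⊢ (t, ab, AXZ) ⊢ (r, ab, XAXZ) ⊢ (t, b, AXAXZ) ⊢ (r, b, XAXAXZ)
No transition for (r, b, top X); M blocks with input b remaining.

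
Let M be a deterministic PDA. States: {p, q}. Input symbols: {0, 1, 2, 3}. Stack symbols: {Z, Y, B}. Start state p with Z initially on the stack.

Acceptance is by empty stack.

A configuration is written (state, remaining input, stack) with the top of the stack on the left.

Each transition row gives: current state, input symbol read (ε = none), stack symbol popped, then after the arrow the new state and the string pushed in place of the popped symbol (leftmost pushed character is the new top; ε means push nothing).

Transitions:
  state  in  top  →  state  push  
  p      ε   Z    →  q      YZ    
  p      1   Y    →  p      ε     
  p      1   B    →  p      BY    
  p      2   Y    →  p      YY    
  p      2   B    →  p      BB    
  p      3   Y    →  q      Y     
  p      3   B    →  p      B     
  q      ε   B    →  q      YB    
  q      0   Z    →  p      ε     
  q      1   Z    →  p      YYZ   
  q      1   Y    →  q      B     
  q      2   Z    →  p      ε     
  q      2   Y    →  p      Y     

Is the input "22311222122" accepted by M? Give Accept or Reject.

Reject

(p, 22311222122, Z)
  ε-move, top Z: go to q, push YZ → (q, 22311222122, YZ)
  read 2, top Y: go to p, push Y → (p, 2311222122, YZ)
  read 2, top Y: go to p, push YY → (p, 311222122, YYZ)
  read 3, top Y: go to q, push Y → (q, 11222122, YYZ)
  read 1, top Y: go to q, push B → (q, 1222122, BYZ)
  ε-move, top B: go to q, push YB → (q, 1222122, YBYZ)
  read 1, top Y: go to q, push B → (q, 222122, BBYZ)
  ε-move, top B: go to q, push YB → (q, 222122, YBBYZ)
  read 2, top Y: go to p, push Y → (p, 22122, YBBYZ)
  read 2, top Y: go to p, push YY → (p, 2122, YYBBYZ)
  read 2, top Y: go to p, push YY → (p, 122, YYYBBYZ)
  read 1, top Y: go to p, push ε → (p, 22, YYBBYZ)
  read 2, top Y: go to p, push YY → (p, 2, YYYBBYZ)
  read 2, top Y: go to p, push YY → (p, ε, YYYYBBYZ)
All input consumed; stack is YYYYBBYZ, not empty, and no further ε-move applies.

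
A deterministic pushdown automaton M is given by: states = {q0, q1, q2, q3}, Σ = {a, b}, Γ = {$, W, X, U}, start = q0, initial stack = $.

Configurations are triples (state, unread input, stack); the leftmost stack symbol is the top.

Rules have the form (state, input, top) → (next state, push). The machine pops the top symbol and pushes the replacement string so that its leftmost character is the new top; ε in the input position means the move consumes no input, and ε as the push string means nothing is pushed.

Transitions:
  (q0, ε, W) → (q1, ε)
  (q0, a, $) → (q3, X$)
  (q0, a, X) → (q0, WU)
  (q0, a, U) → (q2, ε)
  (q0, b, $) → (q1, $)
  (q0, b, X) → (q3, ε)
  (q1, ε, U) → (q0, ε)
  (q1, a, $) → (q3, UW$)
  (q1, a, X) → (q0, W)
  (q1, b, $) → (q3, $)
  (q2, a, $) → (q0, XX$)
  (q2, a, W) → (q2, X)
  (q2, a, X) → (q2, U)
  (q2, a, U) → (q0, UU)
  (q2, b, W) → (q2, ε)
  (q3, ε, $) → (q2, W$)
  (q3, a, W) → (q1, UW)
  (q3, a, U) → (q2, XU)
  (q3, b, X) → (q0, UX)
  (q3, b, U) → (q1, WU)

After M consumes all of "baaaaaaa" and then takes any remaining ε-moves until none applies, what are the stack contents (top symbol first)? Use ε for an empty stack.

UUW$

(q0, baaaaaaa, $)
  read b, top $: go to q1, push $ → (q1, aaaaaaa, $)
  read a, top $: go to q3, push UW$ → (q3, aaaaaa, UW$)
  read a, top U: go to q2, push XU → (q2, aaaaa, XUW$)
  read a, top X: go to q2, push U → (q2, aaaa, UUW$)
  read a, top U: go to q0, push UU → (q0, aaa, UUUW$)
  read a, top U: go to q2, push ε → (q2, aa, UUW$)
  read a, top U: go to q0, push UU → (q0, a, UUUW$)
  read a, top U: go to q2, push ε → (q2, ε, UUW$)
All input consumed in state q2 with stack UUW$.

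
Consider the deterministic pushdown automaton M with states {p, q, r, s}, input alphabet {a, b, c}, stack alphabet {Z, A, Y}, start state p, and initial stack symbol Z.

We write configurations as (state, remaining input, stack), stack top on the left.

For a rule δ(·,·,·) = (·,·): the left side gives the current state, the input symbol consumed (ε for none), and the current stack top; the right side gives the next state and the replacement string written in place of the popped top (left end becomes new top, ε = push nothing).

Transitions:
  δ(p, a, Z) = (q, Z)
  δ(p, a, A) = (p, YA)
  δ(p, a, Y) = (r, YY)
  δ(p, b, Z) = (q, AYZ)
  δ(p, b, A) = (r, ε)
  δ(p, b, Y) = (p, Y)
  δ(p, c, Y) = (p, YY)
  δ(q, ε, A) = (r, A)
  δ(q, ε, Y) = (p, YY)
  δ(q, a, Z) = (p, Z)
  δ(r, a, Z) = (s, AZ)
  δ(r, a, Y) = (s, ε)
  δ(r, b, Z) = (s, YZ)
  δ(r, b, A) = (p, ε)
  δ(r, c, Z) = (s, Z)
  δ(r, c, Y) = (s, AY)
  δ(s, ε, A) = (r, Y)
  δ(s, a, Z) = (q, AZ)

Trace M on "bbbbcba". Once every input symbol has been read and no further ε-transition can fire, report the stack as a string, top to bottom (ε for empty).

YYYZ

(p, bbbbcba, Z) ⊢ (q, bbbcba, AYZ) ⊢ (r, bbbcba, AYZ) ⊢ (p, bbcba, YZ) ⊢ (p, bcba, YZ) ⊢ (p, cba, YZ) ⊢ (p, ba, YYZ) ⊢ (p, a, YYZ) ⊢ (r, ε, YYYZ)
All input consumed in state r with stack YYYZ.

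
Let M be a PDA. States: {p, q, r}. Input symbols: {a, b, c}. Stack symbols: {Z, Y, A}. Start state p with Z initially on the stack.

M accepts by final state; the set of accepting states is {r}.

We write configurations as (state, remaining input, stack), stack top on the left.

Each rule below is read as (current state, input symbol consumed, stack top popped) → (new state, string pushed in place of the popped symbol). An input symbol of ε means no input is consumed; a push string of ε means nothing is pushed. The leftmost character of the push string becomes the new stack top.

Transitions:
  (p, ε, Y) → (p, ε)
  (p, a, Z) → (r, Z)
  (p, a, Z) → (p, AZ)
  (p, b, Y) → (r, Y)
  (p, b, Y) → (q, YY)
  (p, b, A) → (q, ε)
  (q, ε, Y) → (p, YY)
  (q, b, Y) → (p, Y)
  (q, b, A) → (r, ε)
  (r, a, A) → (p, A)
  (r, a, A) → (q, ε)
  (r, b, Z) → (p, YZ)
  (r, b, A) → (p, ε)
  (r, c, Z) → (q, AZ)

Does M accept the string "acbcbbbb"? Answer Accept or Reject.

Accept

One accepting computation: (p, acbcbbbb, Z) ⊢ (r, cbcbbbb, Z) ⊢ (q, bcbbbb, AZ) ⊢ (r, cbbbb, Z) ⊢ (q, bbbb, AZ) ⊢ (r, bbb, Z) ⊢ (p, bb, YZ) ⊢ (q, b, YYZ) ⊢ (p, b, YYYZ) ⊢ (r, ε, YYYZ)
All input consumed and state r ∈ F.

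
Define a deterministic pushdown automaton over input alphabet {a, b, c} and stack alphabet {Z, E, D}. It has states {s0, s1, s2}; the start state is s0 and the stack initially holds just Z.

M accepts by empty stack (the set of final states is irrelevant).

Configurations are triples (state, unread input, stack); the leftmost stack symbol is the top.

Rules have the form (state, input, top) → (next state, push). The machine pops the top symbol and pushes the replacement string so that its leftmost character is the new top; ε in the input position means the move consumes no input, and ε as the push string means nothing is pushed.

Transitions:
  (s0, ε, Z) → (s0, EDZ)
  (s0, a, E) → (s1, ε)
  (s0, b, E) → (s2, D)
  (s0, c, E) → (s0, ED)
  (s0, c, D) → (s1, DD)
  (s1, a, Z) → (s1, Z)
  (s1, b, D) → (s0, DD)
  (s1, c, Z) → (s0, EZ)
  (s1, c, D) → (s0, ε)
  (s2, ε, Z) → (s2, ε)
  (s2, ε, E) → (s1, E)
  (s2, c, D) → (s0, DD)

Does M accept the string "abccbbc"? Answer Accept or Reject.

Reject

(s0, abccbbc, Z)
  ε-move, top Z: go to s0, push EDZ → (s0, abccbbc, EDZ)
  read a, top E: go to s1, push ε → (s1, bccbbc, DZ)
  read b, top D: go to s0, push DD → (s0, ccbbc, DDZ)
  read c, top D: go to s1, push DD → (s1, cbbc, DDDZ)
  read c, top D: go to s0, push ε → (s0, bbc, DDZ)
No transition applies at (s0, bbc, DDZ); input not fully consumed.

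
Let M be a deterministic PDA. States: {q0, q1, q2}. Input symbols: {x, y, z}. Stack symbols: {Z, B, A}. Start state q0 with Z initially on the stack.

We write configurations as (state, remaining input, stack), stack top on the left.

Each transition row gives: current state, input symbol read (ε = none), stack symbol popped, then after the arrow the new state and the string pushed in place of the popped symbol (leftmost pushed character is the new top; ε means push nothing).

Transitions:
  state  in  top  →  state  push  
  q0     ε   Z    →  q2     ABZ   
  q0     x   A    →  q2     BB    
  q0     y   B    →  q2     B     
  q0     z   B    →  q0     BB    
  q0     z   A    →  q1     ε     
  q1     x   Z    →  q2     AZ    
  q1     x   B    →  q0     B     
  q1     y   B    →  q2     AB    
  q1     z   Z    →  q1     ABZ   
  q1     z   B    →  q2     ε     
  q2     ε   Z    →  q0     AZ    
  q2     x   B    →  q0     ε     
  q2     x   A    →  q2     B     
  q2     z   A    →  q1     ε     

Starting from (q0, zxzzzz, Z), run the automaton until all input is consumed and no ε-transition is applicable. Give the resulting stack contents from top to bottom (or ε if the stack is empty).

(q0, zxzzzz, Z)
  ε-move, top Z: go to q2, push ABZ → (q2, zxzzzz, ABZ)
  read z, top A: go to q1, push ε → (q1, xzzzz, BZ)
  read x, top B: go to q0, push B → (q0, zzzz, BZ)
  read z, top B: go to q0, push BB → (q0, zzz, BBZ)
  read z, top B: go to q0, push BB → (q0, zz, BBBZ)
  read z, top B: go to q0, push BB → (q0, z, BBBBZ)
  read z, top B: go to q0, push BB → (q0, ε, BBBBBZ)
All input consumed in state q0 with stack BBBBBZ.

BBBBBZ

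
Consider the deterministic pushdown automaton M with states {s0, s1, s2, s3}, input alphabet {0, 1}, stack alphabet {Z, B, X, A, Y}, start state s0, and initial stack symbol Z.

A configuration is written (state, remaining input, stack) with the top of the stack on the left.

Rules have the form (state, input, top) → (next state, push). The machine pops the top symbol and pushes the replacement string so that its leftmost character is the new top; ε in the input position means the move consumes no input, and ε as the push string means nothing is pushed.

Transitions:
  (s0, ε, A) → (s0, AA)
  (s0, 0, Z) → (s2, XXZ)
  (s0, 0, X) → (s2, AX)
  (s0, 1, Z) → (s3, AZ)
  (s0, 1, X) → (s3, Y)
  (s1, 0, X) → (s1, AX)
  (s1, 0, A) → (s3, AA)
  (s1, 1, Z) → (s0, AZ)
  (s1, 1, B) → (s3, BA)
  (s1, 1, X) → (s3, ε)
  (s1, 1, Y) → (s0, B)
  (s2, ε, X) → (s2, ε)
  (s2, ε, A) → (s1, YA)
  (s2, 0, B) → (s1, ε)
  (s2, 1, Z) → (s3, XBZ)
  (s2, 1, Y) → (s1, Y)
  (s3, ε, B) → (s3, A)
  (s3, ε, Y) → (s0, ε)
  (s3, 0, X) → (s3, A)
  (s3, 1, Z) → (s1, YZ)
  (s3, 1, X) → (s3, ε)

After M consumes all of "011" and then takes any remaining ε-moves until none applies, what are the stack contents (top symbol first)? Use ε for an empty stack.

(s0, 011, Z)
  read 0, top Z: go to s2, push XXZ → (s2, 11, XXZ)
  ε-move, top X: go to s2, push ε → (s2, 11, XZ)
  ε-move, top X: go to s2, push ε → (s2, 11, Z)
  read 1, top Z: go to s3, push XBZ → (s3, 1, XBZ)
  read 1, top X: go to s3, push ε → (s3, ε, BZ)
  ε-move, top B: go to s3, push A → (s3, ε, AZ)
All input consumed in state s3 with stack AZ.

AZ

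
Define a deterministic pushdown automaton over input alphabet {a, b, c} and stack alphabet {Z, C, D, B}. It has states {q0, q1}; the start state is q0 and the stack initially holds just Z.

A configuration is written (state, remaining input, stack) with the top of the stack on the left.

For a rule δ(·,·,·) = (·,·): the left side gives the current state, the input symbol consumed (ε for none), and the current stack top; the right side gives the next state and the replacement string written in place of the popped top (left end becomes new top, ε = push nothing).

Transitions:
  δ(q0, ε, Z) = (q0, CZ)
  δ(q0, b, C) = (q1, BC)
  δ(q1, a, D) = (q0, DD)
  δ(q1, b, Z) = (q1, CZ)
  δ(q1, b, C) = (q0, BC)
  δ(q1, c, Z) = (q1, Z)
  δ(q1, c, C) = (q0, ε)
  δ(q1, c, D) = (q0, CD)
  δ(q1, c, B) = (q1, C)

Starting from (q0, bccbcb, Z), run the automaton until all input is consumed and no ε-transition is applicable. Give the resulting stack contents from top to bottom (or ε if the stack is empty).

(q0, bccbcb, Z) ⊢ (q0, bccbcb, CZ) ⊢ (q1, ccbcb, BCZ) ⊢ (q1, cbcb, CCZ) ⊢ (q0, bcb, CZ) ⊢ (q1, cb, BCZ) ⊢ (q1, b, CCZ) ⊢ (q0, ε, BCCZ)
All input consumed in state q0 with stack BCCZ.

BCCZ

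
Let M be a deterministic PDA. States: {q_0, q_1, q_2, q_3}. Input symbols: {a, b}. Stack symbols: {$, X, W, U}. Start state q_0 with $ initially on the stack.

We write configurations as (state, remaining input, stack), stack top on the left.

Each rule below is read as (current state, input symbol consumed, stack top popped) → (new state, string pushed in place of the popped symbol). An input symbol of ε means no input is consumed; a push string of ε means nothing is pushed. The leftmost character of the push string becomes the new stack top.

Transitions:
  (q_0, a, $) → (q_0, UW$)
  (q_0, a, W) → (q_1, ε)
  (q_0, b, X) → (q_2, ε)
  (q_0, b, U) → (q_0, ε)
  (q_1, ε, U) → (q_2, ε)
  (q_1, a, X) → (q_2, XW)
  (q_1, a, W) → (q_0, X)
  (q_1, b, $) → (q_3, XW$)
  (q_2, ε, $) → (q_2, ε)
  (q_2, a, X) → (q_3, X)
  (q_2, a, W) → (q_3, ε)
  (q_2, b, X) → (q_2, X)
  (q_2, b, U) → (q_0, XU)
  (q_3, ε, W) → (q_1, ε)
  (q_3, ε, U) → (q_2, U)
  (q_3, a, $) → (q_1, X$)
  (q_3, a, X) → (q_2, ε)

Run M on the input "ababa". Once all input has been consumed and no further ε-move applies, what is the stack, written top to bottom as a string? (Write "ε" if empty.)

W$

(q_0, ababa, $) ⊢ (q_0, baba, UW$) ⊢ (q_0, aba, W$) ⊢ (q_1, ba, $) ⊢ (q_3, a, XW$) ⊢ (q_2, ε, W$)
All input consumed in state q_2 with stack W$.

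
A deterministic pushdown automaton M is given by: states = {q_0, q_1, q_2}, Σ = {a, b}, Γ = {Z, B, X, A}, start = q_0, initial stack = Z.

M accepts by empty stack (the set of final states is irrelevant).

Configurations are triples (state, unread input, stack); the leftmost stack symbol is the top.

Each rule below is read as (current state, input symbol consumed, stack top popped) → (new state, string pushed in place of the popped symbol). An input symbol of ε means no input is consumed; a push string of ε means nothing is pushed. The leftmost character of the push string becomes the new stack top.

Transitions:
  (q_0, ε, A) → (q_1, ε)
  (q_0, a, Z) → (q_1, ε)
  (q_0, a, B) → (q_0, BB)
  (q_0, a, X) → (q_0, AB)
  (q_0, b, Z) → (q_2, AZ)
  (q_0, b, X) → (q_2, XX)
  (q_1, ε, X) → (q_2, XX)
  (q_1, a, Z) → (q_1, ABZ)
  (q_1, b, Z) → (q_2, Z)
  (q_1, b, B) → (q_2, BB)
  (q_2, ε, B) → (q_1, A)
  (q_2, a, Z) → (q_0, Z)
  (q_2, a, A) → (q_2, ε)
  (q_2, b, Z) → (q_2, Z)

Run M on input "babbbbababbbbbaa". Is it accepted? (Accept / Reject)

(q_0, babbbbababbbbbaa, Z)
  read b, top Z: go to q_2, push AZ → (q_2, abbbbababbbbbaa, AZ)
  read a, top A: go to q_2, push ε → (q_2, bbbbababbbbbaa, Z)
  read b, top Z: go to q_2, push Z → (q_2, bbbababbbbbaa, Z)
  read b, top Z: go to q_2, push Z → (q_2, bbababbbbbaa, Z)
  read b, top Z: go to q_2, push Z → (q_2, bababbbbbaa, Z)
  read b, top Z: go to q_2, push Z → (q_2, ababbbbbaa, Z)
  read a, top Z: go to q_0, push Z → (q_0, babbbbbaa, Z)
  read b, top Z: go to q_2, push AZ → (q_2, abbbbbaa, AZ)
  read a, top A: go to q_2, push ε → (q_2, bbbbbaa, Z)
  read b, top Z: go to q_2, push Z → (q_2, bbbbaa, Z)
  read b, top Z: go to q_2, push Z → (q_2, bbbaa, Z)
  read b, top Z: go to q_2, push Z → (q_2, bbaa, Z)
  read b, top Z: go to q_2, push Z → (q_2, baa, Z)
  read b, top Z: go to q_2, push Z → (q_2, aa, Z)
  read a, top Z: go to q_0, push Z → (q_0, a, Z)
  read a, top Z: go to q_1, push ε → (q_1, ε, ε)
All input consumed and the stack is empty.

Accept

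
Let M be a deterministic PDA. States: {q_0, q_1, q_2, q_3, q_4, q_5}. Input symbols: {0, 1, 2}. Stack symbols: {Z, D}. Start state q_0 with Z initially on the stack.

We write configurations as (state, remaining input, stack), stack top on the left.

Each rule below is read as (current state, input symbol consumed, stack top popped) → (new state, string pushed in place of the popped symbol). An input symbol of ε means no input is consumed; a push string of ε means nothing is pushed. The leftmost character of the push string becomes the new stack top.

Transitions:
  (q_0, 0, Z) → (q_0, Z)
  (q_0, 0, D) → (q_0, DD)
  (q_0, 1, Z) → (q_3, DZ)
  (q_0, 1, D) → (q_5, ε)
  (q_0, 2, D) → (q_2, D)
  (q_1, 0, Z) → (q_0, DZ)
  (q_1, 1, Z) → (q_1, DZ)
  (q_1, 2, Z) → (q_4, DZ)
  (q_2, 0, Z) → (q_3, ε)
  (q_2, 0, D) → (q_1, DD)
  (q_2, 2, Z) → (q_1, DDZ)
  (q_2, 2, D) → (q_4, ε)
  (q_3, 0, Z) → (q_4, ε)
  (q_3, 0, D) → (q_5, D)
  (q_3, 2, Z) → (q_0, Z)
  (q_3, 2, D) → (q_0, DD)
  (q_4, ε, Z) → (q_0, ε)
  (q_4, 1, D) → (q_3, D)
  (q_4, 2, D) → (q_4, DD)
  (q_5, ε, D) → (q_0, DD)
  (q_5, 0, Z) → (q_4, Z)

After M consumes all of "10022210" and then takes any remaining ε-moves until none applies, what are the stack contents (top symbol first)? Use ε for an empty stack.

(q_0, 10022210, Z)
  read 1, top Z: go to q_3, push DZ → (q_3, 0022210, DZ)
  read 0, top D: go to q_5, push D → (q_5, 022210, DZ)
  ε-move, top D: go to q_0, push DD → (q_0, 022210, DDZ)
  read 0, top D: go to q_0, push DD → (q_0, 22210, DDDZ)
  read 2, top D: go to q_2, push D → (q_2, 2210, DDDZ)
  read 2, top D: go to q_4, push ε → (q_4, 210, DDZ)
  read 2, top D: go to q_4, push DD → (q_4, 10, DDDZ)
  read 1, top D: go to q_3, push D → (q_3, 0, DDDZ)
  read 0, top D: go to q_5, push D → (q_5, ε, DDDZ)
  ε-move, top D: go to q_0, push DD → (q_0, ε, DDDDZ)
All input consumed in state q_0 with stack DDDDZ.

DDDDZ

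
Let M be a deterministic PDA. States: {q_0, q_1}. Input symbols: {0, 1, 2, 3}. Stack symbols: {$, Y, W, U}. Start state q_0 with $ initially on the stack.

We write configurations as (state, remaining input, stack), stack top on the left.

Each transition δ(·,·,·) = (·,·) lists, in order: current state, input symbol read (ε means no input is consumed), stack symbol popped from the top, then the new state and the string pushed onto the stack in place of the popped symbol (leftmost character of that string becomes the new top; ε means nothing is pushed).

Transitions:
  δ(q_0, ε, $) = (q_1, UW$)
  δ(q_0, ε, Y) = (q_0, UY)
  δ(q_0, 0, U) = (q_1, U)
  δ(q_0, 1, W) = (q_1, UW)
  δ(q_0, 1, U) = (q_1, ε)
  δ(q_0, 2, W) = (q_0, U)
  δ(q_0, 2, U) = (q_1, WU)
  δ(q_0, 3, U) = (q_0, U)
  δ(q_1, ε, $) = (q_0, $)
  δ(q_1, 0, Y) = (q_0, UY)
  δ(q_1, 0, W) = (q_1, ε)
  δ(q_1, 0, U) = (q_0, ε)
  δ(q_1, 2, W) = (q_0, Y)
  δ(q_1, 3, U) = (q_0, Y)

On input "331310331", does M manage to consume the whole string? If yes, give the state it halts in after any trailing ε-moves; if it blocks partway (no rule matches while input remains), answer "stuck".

stuck

(q_0, 331310331, $)
  ε-move, top $: go to q_1, push UW$ → (q_1, 331310331, UW$)
  read 3, top U: go to q_0, push Y → (q_0, 31310331, YW$)
  ε-move, top Y: go to q_0, push UY → (q_0, 31310331, UYW$)
  read 3, top U: go to q_0, push U → (q_0, 1310331, UYW$)
  read 1, top U: go to q_1, push ε → (q_1, 310331, YW$)
No transition for (q_1, 3, top Y); M blocks with input 310331 remaining.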